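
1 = 1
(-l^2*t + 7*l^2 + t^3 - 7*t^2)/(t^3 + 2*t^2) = (-l^2*t + 7*l^2 + t^3 - 7*t^2)/(t^2*(t + 2))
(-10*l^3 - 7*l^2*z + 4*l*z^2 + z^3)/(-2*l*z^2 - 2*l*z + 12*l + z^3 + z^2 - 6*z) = (5*l^2 + 6*l*z + z^2)/(z^2 + z - 6)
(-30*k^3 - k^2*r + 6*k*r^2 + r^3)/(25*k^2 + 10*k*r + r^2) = (-6*k^2 + k*r + r^2)/(5*k + r)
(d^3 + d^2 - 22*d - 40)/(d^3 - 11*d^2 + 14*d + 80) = (d + 4)/(d - 8)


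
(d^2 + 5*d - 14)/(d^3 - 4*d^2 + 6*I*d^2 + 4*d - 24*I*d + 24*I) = (d + 7)/(d^2 + d*(-2 + 6*I) - 12*I)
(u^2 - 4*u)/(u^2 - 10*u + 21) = u*(u - 4)/(u^2 - 10*u + 21)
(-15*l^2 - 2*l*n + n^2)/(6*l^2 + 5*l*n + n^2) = (-5*l + n)/(2*l + n)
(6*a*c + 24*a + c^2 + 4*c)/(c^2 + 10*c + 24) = (6*a + c)/(c + 6)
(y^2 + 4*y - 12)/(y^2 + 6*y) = (y - 2)/y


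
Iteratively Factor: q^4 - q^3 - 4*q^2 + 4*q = (q - 1)*(q^3 - 4*q) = (q - 2)*(q - 1)*(q^2 + 2*q) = q*(q - 2)*(q - 1)*(q + 2)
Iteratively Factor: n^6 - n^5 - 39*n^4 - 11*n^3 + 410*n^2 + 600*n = (n)*(n^5 - n^4 - 39*n^3 - 11*n^2 + 410*n + 600) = n*(n - 5)*(n^4 + 4*n^3 - 19*n^2 - 106*n - 120) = n*(n - 5)*(n + 3)*(n^3 + n^2 - 22*n - 40) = n*(n - 5)*(n + 2)*(n + 3)*(n^2 - n - 20) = n*(n - 5)*(n + 2)*(n + 3)*(n + 4)*(n - 5)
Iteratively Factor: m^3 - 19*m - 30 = (m + 3)*(m^2 - 3*m - 10) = (m + 2)*(m + 3)*(m - 5)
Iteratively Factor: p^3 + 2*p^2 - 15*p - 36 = (p + 3)*(p^2 - p - 12) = (p + 3)^2*(p - 4)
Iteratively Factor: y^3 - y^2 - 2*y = (y - 2)*(y^2 + y) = y*(y - 2)*(y + 1)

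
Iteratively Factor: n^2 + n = (n)*(n + 1)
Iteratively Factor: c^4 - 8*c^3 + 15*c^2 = (c - 3)*(c^3 - 5*c^2) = (c - 5)*(c - 3)*(c^2) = c*(c - 5)*(c - 3)*(c)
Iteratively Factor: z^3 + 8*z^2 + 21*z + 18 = (z + 3)*(z^2 + 5*z + 6) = (z + 3)^2*(z + 2)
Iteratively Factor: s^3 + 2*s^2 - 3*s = (s + 3)*(s^2 - s) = s*(s + 3)*(s - 1)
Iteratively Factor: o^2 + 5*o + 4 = (o + 4)*(o + 1)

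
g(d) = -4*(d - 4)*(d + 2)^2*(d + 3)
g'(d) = -4*(d - 4)*(d + 2)^2 - 4*(d - 4)*(d + 3)*(2*d + 4) - 4*(d + 2)^2*(d + 3) = -16*d^3 - 36*d^2 + 96*d + 208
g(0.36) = 272.47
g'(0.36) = 237.15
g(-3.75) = -71.20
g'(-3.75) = 185.50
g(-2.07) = 0.11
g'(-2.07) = -3.06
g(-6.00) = -1920.00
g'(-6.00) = 1792.00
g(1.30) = 505.73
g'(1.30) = 236.81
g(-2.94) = 1.47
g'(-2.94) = 21.19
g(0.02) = 196.18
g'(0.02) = 209.91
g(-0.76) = 65.58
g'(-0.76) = 121.27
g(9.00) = -29040.00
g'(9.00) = -13508.00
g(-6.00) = -1920.00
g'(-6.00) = 1792.00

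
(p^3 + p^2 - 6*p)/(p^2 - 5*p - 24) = p*(p - 2)/(p - 8)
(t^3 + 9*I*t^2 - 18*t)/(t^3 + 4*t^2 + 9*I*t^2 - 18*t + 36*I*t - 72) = t/(t + 4)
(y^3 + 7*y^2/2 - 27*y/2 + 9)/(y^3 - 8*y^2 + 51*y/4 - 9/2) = 2*(y^2 + 5*y - 6)/(2*y^2 - 13*y + 6)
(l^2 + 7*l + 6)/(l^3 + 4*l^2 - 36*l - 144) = (l + 1)/(l^2 - 2*l - 24)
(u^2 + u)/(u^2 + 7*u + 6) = u/(u + 6)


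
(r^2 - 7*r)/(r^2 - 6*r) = (r - 7)/(r - 6)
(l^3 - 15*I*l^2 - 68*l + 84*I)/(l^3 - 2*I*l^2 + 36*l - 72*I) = (l - 7*I)/(l + 6*I)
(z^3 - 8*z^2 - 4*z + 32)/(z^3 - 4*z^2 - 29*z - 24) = (z^2 - 4)/(z^2 + 4*z + 3)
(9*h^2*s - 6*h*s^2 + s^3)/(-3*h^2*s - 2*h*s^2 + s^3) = (-3*h + s)/(h + s)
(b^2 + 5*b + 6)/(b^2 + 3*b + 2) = (b + 3)/(b + 1)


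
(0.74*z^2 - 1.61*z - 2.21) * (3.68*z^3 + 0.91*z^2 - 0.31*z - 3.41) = 2.7232*z^5 - 5.2514*z^4 - 9.8273*z^3 - 4.0354*z^2 + 6.1752*z + 7.5361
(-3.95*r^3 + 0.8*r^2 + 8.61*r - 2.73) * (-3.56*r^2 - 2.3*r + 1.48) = 14.062*r^5 + 6.237*r^4 - 38.3376*r^3 - 8.9002*r^2 + 19.0218*r - 4.0404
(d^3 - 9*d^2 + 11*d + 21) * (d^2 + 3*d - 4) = d^5 - 6*d^4 - 20*d^3 + 90*d^2 + 19*d - 84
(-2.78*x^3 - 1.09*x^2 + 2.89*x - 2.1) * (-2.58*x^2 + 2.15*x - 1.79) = 7.1724*x^5 - 3.1648*x^4 - 4.8235*x^3 + 13.5826*x^2 - 9.6881*x + 3.759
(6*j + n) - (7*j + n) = -j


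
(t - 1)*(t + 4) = t^2 + 3*t - 4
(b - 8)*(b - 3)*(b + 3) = b^3 - 8*b^2 - 9*b + 72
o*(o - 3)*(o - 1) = o^3 - 4*o^2 + 3*o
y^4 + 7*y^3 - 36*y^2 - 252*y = y*(y - 6)*(y + 6)*(y + 7)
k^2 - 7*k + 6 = (k - 6)*(k - 1)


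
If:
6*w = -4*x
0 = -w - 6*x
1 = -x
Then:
No Solution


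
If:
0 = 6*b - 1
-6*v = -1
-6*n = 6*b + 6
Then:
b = 1/6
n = -7/6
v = 1/6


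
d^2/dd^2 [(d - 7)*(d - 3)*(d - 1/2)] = 6*d - 21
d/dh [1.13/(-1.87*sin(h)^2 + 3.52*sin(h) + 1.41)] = (4.2262*sin(h) - 3.9776)*cos(h)/(-1.87*sin(h)^2 + 3.52*sin(h) + 1.41)^2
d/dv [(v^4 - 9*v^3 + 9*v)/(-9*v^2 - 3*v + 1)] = (-18*v^5 + 72*v^4 + 58*v^3 + 54*v^2 + 9)/(81*v^4 + 54*v^3 - 9*v^2 - 6*v + 1)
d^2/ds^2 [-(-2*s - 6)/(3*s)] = 4/s^3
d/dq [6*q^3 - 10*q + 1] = 18*q^2 - 10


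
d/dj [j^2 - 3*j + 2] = 2*j - 3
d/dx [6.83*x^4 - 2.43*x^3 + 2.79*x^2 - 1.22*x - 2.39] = 27.32*x^3 - 7.29*x^2 + 5.58*x - 1.22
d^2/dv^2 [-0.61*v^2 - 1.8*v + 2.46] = -1.22000000000000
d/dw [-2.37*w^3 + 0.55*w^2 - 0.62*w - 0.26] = -7.11*w^2 + 1.1*w - 0.62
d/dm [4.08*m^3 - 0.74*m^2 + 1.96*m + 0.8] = 12.24*m^2 - 1.48*m + 1.96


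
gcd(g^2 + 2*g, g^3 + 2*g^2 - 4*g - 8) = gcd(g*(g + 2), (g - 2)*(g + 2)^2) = g + 2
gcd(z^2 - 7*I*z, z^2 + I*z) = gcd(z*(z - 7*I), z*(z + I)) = z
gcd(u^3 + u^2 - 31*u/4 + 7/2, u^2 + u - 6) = u - 2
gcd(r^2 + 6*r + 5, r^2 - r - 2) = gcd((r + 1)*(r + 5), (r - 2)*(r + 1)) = r + 1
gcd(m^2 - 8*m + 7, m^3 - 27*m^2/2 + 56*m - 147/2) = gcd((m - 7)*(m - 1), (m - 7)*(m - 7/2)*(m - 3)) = m - 7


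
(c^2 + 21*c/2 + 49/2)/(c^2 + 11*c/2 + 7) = (c + 7)/(c + 2)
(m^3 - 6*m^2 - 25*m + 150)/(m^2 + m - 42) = (m^2 - 25)/(m + 7)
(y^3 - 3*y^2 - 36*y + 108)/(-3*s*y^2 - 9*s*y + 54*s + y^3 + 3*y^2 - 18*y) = (y - 6)/(-3*s + y)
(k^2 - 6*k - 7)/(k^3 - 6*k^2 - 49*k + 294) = (k + 1)/(k^2 + k - 42)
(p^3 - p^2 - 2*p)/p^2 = p - 1 - 2/p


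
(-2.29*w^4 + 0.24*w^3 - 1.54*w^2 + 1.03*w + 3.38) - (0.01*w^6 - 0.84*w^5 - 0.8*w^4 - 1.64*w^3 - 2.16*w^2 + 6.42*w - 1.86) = -0.01*w^6 + 0.84*w^5 - 1.49*w^4 + 1.88*w^3 + 0.62*w^2 - 5.39*w + 5.24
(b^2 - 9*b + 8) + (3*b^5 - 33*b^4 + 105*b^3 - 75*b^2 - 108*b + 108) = 3*b^5 - 33*b^4 + 105*b^3 - 74*b^2 - 117*b + 116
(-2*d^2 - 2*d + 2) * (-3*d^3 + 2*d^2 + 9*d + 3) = 6*d^5 + 2*d^4 - 28*d^3 - 20*d^2 + 12*d + 6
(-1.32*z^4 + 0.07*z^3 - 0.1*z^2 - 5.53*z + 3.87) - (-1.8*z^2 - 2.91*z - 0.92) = -1.32*z^4 + 0.07*z^3 + 1.7*z^2 - 2.62*z + 4.79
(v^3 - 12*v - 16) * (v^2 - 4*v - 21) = v^5 - 4*v^4 - 33*v^3 + 32*v^2 + 316*v + 336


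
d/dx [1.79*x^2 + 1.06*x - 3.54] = 3.58*x + 1.06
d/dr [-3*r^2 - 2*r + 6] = -6*r - 2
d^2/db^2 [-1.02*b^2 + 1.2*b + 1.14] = -2.04000000000000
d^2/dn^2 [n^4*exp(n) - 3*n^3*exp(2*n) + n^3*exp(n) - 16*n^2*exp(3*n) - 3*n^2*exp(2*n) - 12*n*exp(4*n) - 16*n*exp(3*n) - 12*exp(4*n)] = (n^4 - 12*n^3*exp(n) + 9*n^3 - 144*n^2*exp(2*n) - 48*n^2*exp(n) + 18*n^2 - 192*n*exp(3*n) - 336*n*exp(2*n) - 42*n*exp(n) + 6*n - 288*exp(3*n) - 128*exp(2*n) - 6*exp(n))*exp(n)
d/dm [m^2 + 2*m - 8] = 2*m + 2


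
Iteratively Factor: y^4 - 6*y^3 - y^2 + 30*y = (y - 5)*(y^3 - y^2 - 6*y) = (y - 5)*(y + 2)*(y^2 - 3*y) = y*(y - 5)*(y + 2)*(y - 3)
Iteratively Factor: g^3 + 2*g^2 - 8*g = (g)*(g^2 + 2*g - 8) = g*(g + 4)*(g - 2)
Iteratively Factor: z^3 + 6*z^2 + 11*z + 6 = (z + 2)*(z^2 + 4*z + 3) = (z + 2)*(z + 3)*(z + 1)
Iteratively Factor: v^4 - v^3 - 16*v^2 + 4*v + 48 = (v - 4)*(v^3 + 3*v^2 - 4*v - 12) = (v - 4)*(v + 2)*(v^2 + v - 6) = (v - 4)*(v - 2)*(v + 2)*(v + 3)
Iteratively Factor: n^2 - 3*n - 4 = (n + 1)*(n - 4)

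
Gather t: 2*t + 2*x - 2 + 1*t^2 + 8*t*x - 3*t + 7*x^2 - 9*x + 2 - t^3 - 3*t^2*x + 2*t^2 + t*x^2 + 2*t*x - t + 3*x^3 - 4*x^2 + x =-t^3 + t^2*(3 - 3*x) + t*(x^2 + 10*x - 2) + 3*x^3 + 3*x^2 - 6*x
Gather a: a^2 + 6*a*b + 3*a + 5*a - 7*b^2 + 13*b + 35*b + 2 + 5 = a^2 + a*(6*b + 8) - 7*b^2 + 48*b + 7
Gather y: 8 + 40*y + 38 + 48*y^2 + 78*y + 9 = 48*y^2 + 118*y + 55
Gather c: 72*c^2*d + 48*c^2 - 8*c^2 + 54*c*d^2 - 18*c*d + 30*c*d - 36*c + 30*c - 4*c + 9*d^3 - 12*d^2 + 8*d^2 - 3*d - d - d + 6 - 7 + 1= c^2*(72*d + 40) + c*(54*d^2 + 12*d - 10) + 9*d^3 - 4*d^2 - 5*d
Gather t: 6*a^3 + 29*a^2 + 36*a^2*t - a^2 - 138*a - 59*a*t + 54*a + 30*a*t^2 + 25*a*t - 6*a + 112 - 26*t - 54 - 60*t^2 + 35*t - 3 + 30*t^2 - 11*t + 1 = 6*a^3 + 28*a^2 - 90*a + t^2*(30*a - 30) + t*(36*a^2 - 34*a - 2) + 56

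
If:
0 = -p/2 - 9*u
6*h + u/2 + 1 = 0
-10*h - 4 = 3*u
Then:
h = -1/13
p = 252/13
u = -14/13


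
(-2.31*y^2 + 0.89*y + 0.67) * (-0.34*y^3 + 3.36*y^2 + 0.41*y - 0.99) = 0.7854*y^5 - 8.0642*y^4 + 1.8155*y^3 + 4.903*y^2 - 0.6064*y - 0.6633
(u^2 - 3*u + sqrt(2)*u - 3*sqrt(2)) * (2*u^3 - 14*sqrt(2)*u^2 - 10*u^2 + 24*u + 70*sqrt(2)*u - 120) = 2*u^5 - 12*sqrt(2)*u^4 - 16*u^4 + 26*u^3 + 96*sqrt(2)*u^3 - 156*sqrt(2)*u^2 + 32*u^2 - 192*sqrt(2)*u - 60*u + 360*sqrt(2)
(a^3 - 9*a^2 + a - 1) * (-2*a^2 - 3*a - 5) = -2*a^5 + 15*a^4 + 20*a^3 + 44*a^2 - 2*a + 5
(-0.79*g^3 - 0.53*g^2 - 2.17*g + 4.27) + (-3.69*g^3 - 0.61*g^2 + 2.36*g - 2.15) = -4.48*g^3 - 1.14*g^2 + 0.19*g + 2.12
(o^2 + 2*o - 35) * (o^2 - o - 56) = o^4 + o^3 - 93*o^2 - 77*o + 1960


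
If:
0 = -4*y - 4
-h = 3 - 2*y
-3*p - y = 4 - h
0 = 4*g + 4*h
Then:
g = 5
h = -5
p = -8/3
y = -1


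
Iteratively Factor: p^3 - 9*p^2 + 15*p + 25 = (p - 5)*(p^2 - 4*p - 5) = (p - 5)*(p + 1)*(p - 5)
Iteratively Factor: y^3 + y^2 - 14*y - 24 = (y + 3)*(y^2 - 2*y - 8) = (y + 2)*(y + 3)*(y - 4)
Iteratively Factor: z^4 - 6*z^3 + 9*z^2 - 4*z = (z - 4)*(z^3 - 2*z^2 + z) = (z - 4)*(z - 1)*(z^2 - z) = z*(z - 4)*(z - 1)*(z - 1)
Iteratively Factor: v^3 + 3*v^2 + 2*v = (v + 2)*(v^2 + v) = (v + 1)*(v + 2)*(v)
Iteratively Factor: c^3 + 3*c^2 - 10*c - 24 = (c + 2)*(c^2 + c - 12) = (c - 3)*(c + 2)*(c + 4)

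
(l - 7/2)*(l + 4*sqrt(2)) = l^2 - 7*l/2 + 4*sqrt(2)*l - 14*sqrt(2)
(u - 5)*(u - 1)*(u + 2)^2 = u^4 - 2*u^3 - 15*u^2 - 4*u + 20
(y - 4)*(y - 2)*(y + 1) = y^3 - 5*y^2 + 2*y + 8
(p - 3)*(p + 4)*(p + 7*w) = p^3 + 7*p^2*w + p^2 + 7*p*w - 12*p - 84*w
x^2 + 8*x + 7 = (x + 1)*(x + 7)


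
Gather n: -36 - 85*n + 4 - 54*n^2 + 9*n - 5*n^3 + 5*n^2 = -5*n^3 - 49*n^2 - 76*n - 32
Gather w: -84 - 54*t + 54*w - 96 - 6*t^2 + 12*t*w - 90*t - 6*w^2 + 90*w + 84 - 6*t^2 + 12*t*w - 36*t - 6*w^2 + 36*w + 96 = -12*t^2 - 180*t - 12*w^2 + w*(24*t + 180)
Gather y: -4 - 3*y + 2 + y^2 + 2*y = y^2 - y - 2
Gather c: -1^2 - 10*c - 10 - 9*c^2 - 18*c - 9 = -9*c^2 - 28*c - 20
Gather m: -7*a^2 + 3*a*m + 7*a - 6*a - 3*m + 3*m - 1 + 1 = -7*a^2 + 3*a*m + a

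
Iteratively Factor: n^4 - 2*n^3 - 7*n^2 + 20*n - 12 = (n - 2)*(n^3 - 7*n + 6) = (n - 2)^2*(n^2 + 2*n - 3) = (n - 2)^2*(n - 1)*(n + 3)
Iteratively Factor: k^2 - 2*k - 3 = (k + 1)*(k - 3)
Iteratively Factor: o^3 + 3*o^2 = (o)*(o^2 + 3*o) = o*(o + 3)*(o)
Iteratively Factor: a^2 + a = (a + 1)*(a)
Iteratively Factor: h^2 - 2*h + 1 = (h - 1)*(h - 1)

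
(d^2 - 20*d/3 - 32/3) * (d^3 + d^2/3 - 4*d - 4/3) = d^5 - 19*d^4/3 - 152*d^3/9 + 196*d^2/9 + 464*d/9 + 128/9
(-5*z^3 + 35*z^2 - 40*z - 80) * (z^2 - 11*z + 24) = -5*z^5 + 90*z^4 - 545*z^3 + 1200*z^2 - 80*z - 1920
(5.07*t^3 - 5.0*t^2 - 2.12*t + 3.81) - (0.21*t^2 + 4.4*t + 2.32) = 5.07*t^3 - 5.21*t^2 - 6.52*t + 1.49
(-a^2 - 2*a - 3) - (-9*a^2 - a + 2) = 8*a^2 - a - 5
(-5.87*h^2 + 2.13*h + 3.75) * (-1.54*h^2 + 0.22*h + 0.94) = 9.0398*h^4 - 4.5716*h^3 - 10.8242*h^2 + 2.8272*h + 3.525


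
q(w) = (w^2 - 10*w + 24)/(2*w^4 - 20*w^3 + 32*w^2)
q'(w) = (2*w - 10)/(2*w^4 - 20*w^3 + 32*w^2) + (w^2 - 10*w + 24)*(-8*w^3 + 60*w^2 - 64*w)/(2*w^4 - 20*w^3 + 32*w^2)^2 = (-w^4 + 20*w^3 - 148*w^2 + 440*w - 384)/(w^3*(w^4 - 20*w^3 + 132*w^2 - 320*w + 256))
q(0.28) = 10.22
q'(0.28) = -70.27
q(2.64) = -0.10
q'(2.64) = 0.30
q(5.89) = 0.00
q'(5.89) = -0.00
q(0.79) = 1.54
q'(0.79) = -3.18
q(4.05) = 0.00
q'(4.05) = 0.01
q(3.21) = -0.02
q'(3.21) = 0.05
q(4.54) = 0.00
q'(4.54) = 0.00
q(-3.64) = 0.04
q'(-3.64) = 0.02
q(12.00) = 0.00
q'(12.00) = 0.00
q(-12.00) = 0.00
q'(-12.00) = 0.00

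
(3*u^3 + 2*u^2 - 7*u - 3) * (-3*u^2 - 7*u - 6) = -9*u^5 - 27*u^4 - 11*u^3 + 46*u^2 + 63*u + 18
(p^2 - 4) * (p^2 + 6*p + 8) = p^4 + 6*p^3 + 4*p^2 - 24*p - 32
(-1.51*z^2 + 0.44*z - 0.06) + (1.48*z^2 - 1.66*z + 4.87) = -0.03*z^2 - 1.22*z + 4.81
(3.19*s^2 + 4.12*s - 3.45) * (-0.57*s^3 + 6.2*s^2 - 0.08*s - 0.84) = -1.8183*s^5 + 17.4296*s^4 + 27.2553*s^3 - 24.3992*s^2 - 3.1848*s + 2.898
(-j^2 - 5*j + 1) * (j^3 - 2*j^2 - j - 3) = -j^5 - 3*j^4 + 12*j^3 + 6*j^2 + 14*j - 3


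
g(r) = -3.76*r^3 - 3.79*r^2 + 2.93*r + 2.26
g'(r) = -11.28*r^2 - 7.58*r + 2.93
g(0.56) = 2.05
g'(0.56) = -4.85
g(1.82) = -27.63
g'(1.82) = -48.23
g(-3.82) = 145.36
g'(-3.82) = -132.72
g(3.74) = -236.49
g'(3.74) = -183.20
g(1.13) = -4.69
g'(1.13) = -20.04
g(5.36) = -669.93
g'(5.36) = -361.77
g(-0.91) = -0.71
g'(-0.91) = 0.49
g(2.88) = -110.56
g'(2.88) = -112.46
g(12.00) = -7005.62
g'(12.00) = -1712.35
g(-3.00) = 60.88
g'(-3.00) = -75.85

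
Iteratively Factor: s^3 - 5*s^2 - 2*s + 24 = (s + 2)*(s^2 - 7*s + 12) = (s - 4)*(s + 2)*(s - 3)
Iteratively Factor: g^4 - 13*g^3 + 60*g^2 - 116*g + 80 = (g - 2)*(g^3 - 11*g^2 + 38*g - 40) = (g - 5)*(g - 2)*(g^2 - 6*g + 8) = (g - 5)*(g - 2)^2*(g - 4)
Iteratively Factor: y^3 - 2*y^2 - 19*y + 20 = (y + 4)*(y^2 - 6*y + 5) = (y - 1)*(y + 4)*(y - 5)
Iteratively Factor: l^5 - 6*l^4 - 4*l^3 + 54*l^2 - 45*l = (l - 3)*(l^4 - 3*l^3 - 13*l^2 + 15*l) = (l - 5)*(l - 3)*(l^3 + 2*l^2 - 3*l) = (l - 5)*(l - 3)*(l + 3)*(l^2 - l) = l*(l - 5)*(l - 3)*(l + 3)*(l - 1)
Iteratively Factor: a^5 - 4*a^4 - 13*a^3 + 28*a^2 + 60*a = (a + 2)*(a^4 - 6*a^3 - a^2 + 30*a) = (a - 5)*(a + 2)*(a^3 - a^2 - 6*a) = (a - 5)*(a + 2)^2*(a^2 - 3*a) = a*(a - 5)*(a + 2)^2*(a - 3)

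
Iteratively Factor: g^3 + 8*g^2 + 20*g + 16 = (g + 2)*(g^2 + 6*g + 8) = (g + 2)*(g + 4)*(g + 2)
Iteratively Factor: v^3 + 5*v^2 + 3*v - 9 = (v + 3)*(v^2 + 2*v - 3) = (v + 3)^2*(v - 1)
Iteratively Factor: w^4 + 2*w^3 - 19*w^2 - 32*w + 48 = (w - 4)*(w^3 + 6*w^2 + 5*w - 12) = (w - 4)*(w - 1)*(w^2 + 7*w + 12) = (w - 4)*(w - 1)*(w + 4)*(w + 3)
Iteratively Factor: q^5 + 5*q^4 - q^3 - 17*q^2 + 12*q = (q)*(q^4 + 5*q^3 - q^2 - 17*q + 12) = q*(q + 3)*(q^3 + 2*q^2 - 7*q + 4) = q*(q - 1)*(q + 3)*(q^2 + 3*q - 4) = q*(q - 1)^2*(q + 3)*(q + 4)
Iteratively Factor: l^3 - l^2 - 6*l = (l + 2)*(l^2 - 3*l) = (l - 3)*(l + 2)*(l)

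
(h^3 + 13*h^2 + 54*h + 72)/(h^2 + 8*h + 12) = (h^2 + 7*h + 12)/(h + 2)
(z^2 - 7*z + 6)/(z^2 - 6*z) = (z - 1)/z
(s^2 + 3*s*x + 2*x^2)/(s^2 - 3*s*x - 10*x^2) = (-s - x)/(-s + 5*x)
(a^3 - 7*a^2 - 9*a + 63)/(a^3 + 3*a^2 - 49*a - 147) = (a - 3)/(a + 7)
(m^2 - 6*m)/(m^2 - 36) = m/(m + 6)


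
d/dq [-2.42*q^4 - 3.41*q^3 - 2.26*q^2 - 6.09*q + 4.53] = -9.68*q^3 - 10.23*q^2 - 4.52*q - 6.09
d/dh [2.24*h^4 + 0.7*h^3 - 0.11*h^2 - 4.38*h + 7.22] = 8.96*h^3 + 2.1*h^2 - 0.22*h - 4.38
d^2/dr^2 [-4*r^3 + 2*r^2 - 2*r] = 4 - 24*r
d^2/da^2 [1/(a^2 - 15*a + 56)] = 2*(-a^2 + 15*a + (2*a - 15)^2 - 56)/(a^2 - 15*a + 56)^3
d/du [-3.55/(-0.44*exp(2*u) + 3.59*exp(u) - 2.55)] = (12.7445 - 3.124*exp(u))*exp(u)/(0.44*exp(2*u) - 3.59*exp(u) + 2.55)^2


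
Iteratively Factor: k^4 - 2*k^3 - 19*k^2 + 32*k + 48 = (k + 4)*(k^3 - 6*k^2 + 5*k + 12) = (k - 3)*(k + 4)*(k^2 - 3*k - 4) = (k - 3)*(k + 1)*(k + 4)*(k - 4)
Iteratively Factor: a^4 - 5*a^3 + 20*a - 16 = (a - 4)*(a^3 - a^2 - 4*a + 4) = (a - 4)*(a + 2)*(a^2 - 3*a + 2) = (a - 4)*(a - 2)*(a + 2)*(a - 1)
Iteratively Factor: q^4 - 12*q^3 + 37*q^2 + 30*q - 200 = (q - 4)*(q^3 - 8*q^2 + 5*q + 50) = (q - 5)*(q - 4)*(q^2 - 3*q - 10) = (q - 5)*(q - 4)*(q + 2)*(q - 5)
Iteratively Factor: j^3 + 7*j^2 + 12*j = (j + 4)*(j^2 + 3*j) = (j + 3)*(j + 4)*(j)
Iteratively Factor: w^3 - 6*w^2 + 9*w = (w)*(w^2 - 6*w + 9) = w*(w - 3)*(w - 3)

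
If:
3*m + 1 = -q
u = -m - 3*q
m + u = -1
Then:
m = -4/9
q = 1/3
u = -5/9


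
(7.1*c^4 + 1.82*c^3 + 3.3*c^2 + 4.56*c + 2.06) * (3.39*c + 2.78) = 24.069*c^5 + 25.9078*c^4 + 16.2466*c^3 + 24.6324*c^2 + 19.6602*c + 5.7268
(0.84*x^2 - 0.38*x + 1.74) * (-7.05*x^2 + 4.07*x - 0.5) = -5.922*x^4 + 6.0978*x^3 - 14.2336*x^2 + 7.2718*x - 0.87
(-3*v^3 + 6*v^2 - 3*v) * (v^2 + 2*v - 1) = -3*v^5 + 12*v^3 - 12*v^2 + 3*v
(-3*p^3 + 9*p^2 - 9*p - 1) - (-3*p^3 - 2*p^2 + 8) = 11*p^2 - 9*p - 9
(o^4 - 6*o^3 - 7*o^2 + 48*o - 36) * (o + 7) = o^5 + o^4 - 49*o^3 - o^2 + 300*o - 252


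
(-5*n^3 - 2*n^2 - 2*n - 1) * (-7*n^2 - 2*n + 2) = 35*n^5 + 24*n^4 + 8*n^3 + 7*n^2 - 2*n - 2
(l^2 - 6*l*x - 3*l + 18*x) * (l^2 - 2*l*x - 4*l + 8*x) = l^4 - 8*l^3*x - 7*l^3 + 12*l^2*x^2 + 56*l^2*x + 12*l^2 - 84*l*x^2 - 96*l*x + 144*x^2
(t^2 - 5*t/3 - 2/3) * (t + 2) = t^3 + t^2/3 - 4*t - 4/3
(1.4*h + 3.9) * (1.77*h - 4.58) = 2.478*h^2 + 0.491*h - 17.862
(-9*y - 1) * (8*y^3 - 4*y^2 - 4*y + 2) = -72*y^4 + 28*y^3 + 40*y^2 - 14*y - 2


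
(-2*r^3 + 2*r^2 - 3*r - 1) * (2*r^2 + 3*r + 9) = -4*r^5 - 2*r^4 - 18*r^3 + 7*r^2 - 30*r - 9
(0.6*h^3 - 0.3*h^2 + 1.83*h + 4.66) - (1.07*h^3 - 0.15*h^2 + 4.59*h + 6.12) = -0.47*h^3 - 0.15*h^2 - 2.76*h - 1.46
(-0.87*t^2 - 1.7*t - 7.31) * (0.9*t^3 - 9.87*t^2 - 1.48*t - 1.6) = -0.783*t^5 + 7.0569*t^4 + 11.4876*t^3 + 76.0577*t^2 + 13.5388*t + 11.696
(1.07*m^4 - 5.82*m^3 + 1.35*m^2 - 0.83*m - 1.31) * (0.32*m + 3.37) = 0.3424*m^5 + 1.7435*m^4 - 19.1814*m^3 + 4.2839*m^2 - 3.2163*m - 4.4147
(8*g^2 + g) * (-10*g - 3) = -80*g^3 - 34*g^2 - 3*g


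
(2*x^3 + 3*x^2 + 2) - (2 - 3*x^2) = 2*x^3 + 6*x^2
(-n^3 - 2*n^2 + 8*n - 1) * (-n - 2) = n^4 + 4*n^3 - 4*n^2 - 15*n + 2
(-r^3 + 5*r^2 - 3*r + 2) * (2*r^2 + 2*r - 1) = -2*r^5 + 8*r^4 + 5*r^3 - 7*r^2 + 7*r - 2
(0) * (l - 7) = 0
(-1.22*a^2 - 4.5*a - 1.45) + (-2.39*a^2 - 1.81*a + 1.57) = -3.61*a^2 - 6.31*a + 0.12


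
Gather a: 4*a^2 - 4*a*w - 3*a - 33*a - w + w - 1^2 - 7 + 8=4*a^2 + a*(-4*w - 36)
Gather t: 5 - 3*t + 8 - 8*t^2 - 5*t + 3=-8*t^2 - 8*t + 16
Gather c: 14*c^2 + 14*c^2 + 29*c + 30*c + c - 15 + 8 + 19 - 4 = 28*c^2 + 60*c + 8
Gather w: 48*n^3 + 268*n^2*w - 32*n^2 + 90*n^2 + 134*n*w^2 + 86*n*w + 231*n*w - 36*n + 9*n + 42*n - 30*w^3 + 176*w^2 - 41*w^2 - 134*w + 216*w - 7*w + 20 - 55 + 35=48*n^3 + 58*n^2 + 15*n - 30*w^3 + w^2*(134*n + 135) + w*(268*n^2 + 317*n + 75)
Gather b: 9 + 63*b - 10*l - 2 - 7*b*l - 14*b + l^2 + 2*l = b*(49 - 7*l) + l^2 - 8*l + 7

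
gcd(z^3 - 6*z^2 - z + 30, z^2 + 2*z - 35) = z - 5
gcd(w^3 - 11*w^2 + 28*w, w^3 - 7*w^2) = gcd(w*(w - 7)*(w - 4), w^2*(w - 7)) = w^2 - 7*w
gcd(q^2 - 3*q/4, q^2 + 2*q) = q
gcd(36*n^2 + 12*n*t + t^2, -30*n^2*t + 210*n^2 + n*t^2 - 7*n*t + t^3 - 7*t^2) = 6*n + t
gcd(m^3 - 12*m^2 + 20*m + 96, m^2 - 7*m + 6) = m - 6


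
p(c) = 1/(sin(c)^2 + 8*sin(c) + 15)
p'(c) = (-2*sin(c)*cos(c) - 8*cos(c))/(sin(c)^2 + 8*sin(c) + 15)^2 = -2*(sin(c) + 4)*cos(c)/(sin(c)^2 + 8*sin(c) + 15)^2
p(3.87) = 0.10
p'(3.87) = 0.05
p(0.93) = 0.05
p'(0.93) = -0.01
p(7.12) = 0.05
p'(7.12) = -0.01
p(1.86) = 0.04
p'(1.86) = 0.01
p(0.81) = 0.05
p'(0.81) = -0.01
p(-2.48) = 0.10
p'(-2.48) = 0.05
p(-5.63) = 0.05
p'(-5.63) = -0.02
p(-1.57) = 0.12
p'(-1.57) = -0.00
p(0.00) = 0.07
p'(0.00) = -0.04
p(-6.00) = 0.06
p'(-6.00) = -0.03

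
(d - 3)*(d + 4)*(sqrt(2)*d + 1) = sqrt(2)*d^3 + d^2 + sqrt(2)*d^2 - 12*sqrt(2)*d + d - 12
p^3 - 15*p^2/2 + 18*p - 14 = (p - 7/2)*(p - 2)^2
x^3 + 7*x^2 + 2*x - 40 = (x - 2)*(x + 4)*(x + 5)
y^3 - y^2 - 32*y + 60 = (y - 5)*(y - 2)*(y + 6)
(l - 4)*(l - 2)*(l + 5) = l^3 - l^2 - 22*l + 40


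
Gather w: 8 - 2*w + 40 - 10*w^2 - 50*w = -10*w^2 - 52*w + 48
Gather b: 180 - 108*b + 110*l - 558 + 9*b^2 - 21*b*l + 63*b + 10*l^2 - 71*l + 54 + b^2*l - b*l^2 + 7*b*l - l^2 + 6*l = b^2*(l + 9) + b*(-l^2 - 14*l - 45) + 9*l^2 + 45*l - 324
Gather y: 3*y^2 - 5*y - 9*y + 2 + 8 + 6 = 3*y^2 - 14*y + 16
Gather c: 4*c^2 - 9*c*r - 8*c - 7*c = 4*c^2 + c*(-9*r - 15)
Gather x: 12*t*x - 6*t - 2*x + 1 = -6*t + x*(12*t - 2) + 1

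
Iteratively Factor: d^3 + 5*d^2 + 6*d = (d)*(d^2 + 5*d + 6) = d*(d + 2)*(d + 3)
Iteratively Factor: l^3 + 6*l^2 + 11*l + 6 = (l + 2)*(l^2 + 4*l + 3) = (l + 1)*(l + 2)*(l + 3)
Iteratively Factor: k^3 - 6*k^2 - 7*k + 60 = (k + 3)*(k^2 - 9*k + 20) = (k - 5)*(k + 3)*(k - 4)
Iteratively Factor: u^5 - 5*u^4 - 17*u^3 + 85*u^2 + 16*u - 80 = (u - 1)*(u^4 - 4*u^3 - 21*u^2 + 64*u + 80) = (u - 1)*(u + 1)*(u^3 - 5*u^2 - 16*u + 80) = (u - 4)*(u - 1)*(u + 1)*(u^2 - u - 20) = (u - 5)*(u - 4)*(u - 1)*(u + 1)*(u + 4)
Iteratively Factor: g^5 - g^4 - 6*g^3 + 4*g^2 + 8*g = (g - 2)*(g^4 + g^3 - 4*g^2 - 4*g) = (g - 2)^2*(g^3 + 3*g^2 + 2*g) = (g - 2)^2*(g + 2)*(g^2 + g) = (g - 2)^2*(g + 1)*(g + 2)*(g)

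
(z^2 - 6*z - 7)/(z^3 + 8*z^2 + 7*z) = (z - 7)/(z*(z + 7))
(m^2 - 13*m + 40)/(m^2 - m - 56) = (m - 5)/(m + 7)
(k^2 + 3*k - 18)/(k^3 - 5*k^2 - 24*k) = (-k^2 - 3*k + 18)/(k*(-k^2 + 5*k + 24))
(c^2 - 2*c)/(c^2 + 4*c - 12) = c/(c + 6)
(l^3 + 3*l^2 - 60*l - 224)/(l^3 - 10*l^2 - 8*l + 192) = (l + 7)/(l - 6)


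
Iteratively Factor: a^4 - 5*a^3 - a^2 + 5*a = (a)*(a^3 - 5*a^2 - a + 5) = a*(a - 1)*(a^2 - 4*a - 5) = a*(a - 1)*(a + 1)*(a - 5)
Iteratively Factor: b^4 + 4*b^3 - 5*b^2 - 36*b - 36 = (b + 2)*(b^3 + 2*b^2 - 9*b - 18) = (b - 3)*(b + 2)*(b^2 + 5*b + 6) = (b - 3)*(b + 2)^2*(b + 3)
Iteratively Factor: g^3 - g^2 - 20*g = (g)*(g^2 - g - 20) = g*(g + 4)*(g - 5)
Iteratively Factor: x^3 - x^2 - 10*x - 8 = (x - 4)*(x^2 + 3*x + 2) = (x - 4)*(x + 2)*(x + 1)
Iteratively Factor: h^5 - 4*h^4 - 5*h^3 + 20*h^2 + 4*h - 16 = (h + 2)*(h^4 - 6*h^3 + 7*h^2 + 6*h - 8) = (h - 1)*(h + 2)*(h^3 - 5*h^2 + 2*h + 8) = (h - 2)*(h - 1)*(h + 2)*(h^2 - 3*h - 4) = (h - 2)*(h - 1)*(h + 1)*(h + 2)*(h - 4)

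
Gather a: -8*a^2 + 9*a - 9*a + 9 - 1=8 - 8*a^2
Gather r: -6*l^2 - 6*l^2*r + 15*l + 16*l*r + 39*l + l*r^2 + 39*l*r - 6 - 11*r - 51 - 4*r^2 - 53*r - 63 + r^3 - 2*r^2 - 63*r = -6*l^2 + 54*l + r^3 + r^2*(l - 6) + r*(-6*l^2 + 55*l - 127) - 120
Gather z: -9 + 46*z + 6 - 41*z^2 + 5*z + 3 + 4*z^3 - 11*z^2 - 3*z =4*z^3 - 52*z^2 + 48*z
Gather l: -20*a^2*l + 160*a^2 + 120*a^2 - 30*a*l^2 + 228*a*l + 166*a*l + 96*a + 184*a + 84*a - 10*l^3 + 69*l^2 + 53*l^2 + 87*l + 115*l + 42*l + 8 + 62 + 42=280*a^2 + 364*a - 10*l^3 + l^2*(122 - 30*a) + l*(-20*a^2 + 394*a + 244) + 112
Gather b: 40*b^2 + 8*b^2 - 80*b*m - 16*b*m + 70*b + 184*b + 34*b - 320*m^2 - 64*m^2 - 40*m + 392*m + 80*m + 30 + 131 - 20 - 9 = 48*b^2 + b*(288 - 96*m) - 384*m^2 + 432*m + 132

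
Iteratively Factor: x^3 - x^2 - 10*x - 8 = (x - 4)*(x^2 + 3*x + 2) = (x - 4)*(x + 1)*(x + 2)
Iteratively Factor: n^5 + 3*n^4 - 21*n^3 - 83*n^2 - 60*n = (n - 5)*(n^4 + 8*n^3 + 19*n^2 + 12*n) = n*(n - 5)*(n^3 + 8*n^2 + 19*n + 12) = n*(n - 5)*(n + 1)*(n^2 + 7*n + 12) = n*(n - 5)*(n + 1)*(n + 4)*(n + 3)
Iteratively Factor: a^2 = (a)*(a)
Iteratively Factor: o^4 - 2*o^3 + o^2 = (o)*(o^3 - 2*o^2 + o) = o^2*(o^2 - 2*o + 1) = o^2*(o - 1)*(o - 1)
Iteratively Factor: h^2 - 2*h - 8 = (h - 4)*(h + 2)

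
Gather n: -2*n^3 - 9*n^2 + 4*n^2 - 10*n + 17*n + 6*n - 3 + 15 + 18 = -2*n^3 - 5*n^2 + 13*n + 30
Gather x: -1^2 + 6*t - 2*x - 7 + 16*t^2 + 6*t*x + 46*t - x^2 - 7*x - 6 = 16*t^2 + 52*t - x^2 + x*(6*t - 9) - 14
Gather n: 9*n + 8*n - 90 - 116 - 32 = 17*n - 238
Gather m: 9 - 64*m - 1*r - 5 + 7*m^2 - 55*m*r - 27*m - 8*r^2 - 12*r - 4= 7*m^2 + m*(-55*r - 91) - 8*r^2 - 13*r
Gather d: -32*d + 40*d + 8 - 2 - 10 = 8*d - 4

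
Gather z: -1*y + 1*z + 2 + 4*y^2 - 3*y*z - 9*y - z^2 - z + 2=4*y^2 - 3*y*z - 10*y - z^2 + 4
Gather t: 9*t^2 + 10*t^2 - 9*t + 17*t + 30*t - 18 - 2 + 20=19*t^2 + 38*t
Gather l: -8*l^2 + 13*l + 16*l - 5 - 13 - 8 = -8*l^2 + 29*l - 26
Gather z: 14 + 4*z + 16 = 4*z + 30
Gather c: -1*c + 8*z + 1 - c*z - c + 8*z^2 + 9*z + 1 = c*(-z - 2) + 8*z^2 + 17*z + 2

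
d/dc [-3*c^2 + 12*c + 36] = 12 - 6*c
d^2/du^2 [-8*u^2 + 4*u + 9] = -16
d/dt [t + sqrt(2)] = 1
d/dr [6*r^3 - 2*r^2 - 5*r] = 18*r^2 - 4*r - 5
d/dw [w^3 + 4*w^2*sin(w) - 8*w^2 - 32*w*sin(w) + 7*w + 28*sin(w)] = 4*w^2*cos(w) + 3*w^2 + 8*w*sin(w) - 32*w*cos(w) - 16*w - 32*sin(w) + 28*cos(w) + 7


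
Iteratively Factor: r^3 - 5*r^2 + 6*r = (r - 3)*(r^2 - 2*r) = r*(r - 3)*(r - 2)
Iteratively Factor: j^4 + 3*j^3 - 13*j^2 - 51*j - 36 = (j + 3)*(j^3 - 13*j - 12) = (j + 3)^2*(j^2 - 3*j - 4) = (j + 1)*(j + 3)^2*(j - 4)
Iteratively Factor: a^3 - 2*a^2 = (a)*(a^2 - 2*a) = a*(a - 2)*(a)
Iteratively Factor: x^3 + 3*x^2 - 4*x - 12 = (x + 2)*(x^2 + x - 6) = (x - 2)*(x + 2)*(x + 3)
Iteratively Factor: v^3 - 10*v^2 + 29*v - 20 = (v - 1)*(v^2 - 9*v + 20) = (v - 4)*(v - 1)*(v - 5)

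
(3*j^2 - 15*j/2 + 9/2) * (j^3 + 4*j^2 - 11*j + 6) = 3*j^5 + 9*j^4/2 - 117*j^3/2 + 237*j^2/2 - 189*j/2 + 27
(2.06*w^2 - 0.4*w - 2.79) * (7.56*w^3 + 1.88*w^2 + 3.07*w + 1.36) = 15.5736*w^5 + 0.8488*w^4 - 15.5202*w^3 - 3.6716*w^2 - 9.1093*w - 3.7944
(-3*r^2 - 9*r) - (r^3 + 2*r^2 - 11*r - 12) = -r^3 - 5*r^2 + 2*r + 12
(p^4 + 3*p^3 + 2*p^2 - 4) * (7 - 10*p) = -10*p^5 - 23*p^4 + p^3 + 14*p^2 + 40*p - 28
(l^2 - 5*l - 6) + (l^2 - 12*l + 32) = 2*l^2 - 17*l + 26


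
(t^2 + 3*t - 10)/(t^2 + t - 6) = (t + 5)/(t + 3)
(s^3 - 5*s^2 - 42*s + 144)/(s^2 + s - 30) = (s^2 - 11*s + 24)/(s - 5)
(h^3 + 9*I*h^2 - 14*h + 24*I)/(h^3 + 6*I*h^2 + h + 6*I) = (h + 4*I)/(h + I)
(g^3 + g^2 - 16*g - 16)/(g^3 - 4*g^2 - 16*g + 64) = (g + 1)/(g - 4)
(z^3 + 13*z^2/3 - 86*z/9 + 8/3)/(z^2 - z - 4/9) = (3*z^2 + 17*z - 6)/(3*z + 1)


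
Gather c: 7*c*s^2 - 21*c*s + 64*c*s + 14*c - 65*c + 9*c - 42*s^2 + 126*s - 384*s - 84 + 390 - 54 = c*(7*s^2 + 43*s - 42) - 42*s^2 - 258*s + 252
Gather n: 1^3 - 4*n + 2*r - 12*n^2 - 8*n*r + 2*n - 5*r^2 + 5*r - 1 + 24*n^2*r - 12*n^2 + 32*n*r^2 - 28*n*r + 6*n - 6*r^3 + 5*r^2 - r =n^2*(24*r - 24) + n*(32*r^2 - 36*r + 4) - 6*r^3 + 6*r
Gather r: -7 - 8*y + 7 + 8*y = 0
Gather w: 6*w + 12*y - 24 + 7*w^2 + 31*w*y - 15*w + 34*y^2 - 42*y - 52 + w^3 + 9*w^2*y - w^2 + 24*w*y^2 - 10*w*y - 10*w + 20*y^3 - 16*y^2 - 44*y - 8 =w^3 + w^2*(9*y + 6) + w*(24*y^2 + 21*y - 19) + 20*y^3 + 18*y^2 - 74*y - 84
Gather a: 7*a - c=7*a - c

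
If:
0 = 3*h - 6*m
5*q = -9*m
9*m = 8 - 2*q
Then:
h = 80/27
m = 40/27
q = -8/3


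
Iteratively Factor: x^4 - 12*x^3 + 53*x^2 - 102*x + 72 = (x - 3)*(x^3 - 9*x^2 + 26*x - 24) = (x - 3)^2*(x^2 - 6*x + 8) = (x - 4)*(x - 3)^2*(x - 2)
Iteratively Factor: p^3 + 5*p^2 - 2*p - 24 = (p + 3)*(p^2 + 2*p - 8) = (p + 3)*(p + 4)*(p - 2)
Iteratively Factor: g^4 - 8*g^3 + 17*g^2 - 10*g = (g - 5)*(g^3 - 3*g^2 + 2*g) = (g - 5)*(g - 1)*(g^2 - 2*g) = g*(g - 5)*(g - 1)*(g - 2)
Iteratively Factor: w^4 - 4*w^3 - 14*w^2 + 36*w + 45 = (w + 1)*(w^3 - 5*w^2 - 9*w + 45) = (w - 5)*(w + 1)*(w^2 - 9) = (w - 5)*(w + 1)*(w + 3)*(w - 3)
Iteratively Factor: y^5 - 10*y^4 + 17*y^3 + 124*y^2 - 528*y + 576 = (y - 3)*(y^4 - 7*y^3 - 4*y^2 + 112*y - 192) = (y - 3)^2*(y^3 - 4*y^2 - 16*y + 64) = (y - 3)^2*(y + 4)*(y^2 - 8*y + 16) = (y - 4)*(y - 3)^2*(y + 4)*(y - 4)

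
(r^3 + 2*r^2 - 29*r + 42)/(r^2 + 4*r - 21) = r - 2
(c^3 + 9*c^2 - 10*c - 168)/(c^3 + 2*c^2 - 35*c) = (c^2 + 2*c - 24)/(c*(c - 5))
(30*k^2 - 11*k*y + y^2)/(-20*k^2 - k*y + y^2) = (-6*k + y)/(4*k + y)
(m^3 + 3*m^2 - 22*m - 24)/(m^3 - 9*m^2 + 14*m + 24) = (m + 6)/(m - 6)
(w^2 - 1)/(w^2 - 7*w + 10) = (w^2 - 1)/(w^2 - 7*w + 10)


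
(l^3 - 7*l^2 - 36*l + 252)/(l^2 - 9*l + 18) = (l^2 - l - 42)/(l - 3)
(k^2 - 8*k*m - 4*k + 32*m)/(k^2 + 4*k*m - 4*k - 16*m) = (k - 8*m)/(k + 4*m)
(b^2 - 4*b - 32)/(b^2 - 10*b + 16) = (b + 4)/(b - 2)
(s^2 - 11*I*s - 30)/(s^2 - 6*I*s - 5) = (s - 6*I)/(s - I)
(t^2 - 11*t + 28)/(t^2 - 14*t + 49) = (t - 4)/(t - 7)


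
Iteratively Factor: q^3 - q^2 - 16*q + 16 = (q + 4)*(q^2 - 5*q + 4) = (q - 1)*(q + 4)*(q - 4)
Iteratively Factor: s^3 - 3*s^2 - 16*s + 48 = (s + 4)*(s^2 - 7*s + 12) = (s - 3)*(s + 4)*(s - 4)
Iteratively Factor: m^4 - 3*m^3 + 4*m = (m - 2)*(m^3 - m^2 - 2*m) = (m - 2)*(m + 1)*(m^2 - 2*m) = m*(m - 2)*(m + 1)*(m - 2)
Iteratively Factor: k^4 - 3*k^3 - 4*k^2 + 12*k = (k - 3)*(k^3 - 4*k) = (k - 3)*(k - 2)*(k^2 + 2*k) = (k - 3)*(k - 2)*(k + 2)*(k)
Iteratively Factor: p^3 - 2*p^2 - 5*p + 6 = (p - 3)*(p^2 + p - 2) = (p - 3)*(p + 2)*(p - 1)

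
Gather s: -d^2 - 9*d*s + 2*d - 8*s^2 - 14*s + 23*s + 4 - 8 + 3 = -d^2 + 2*d - 8*s^2 + s*(9 - 9*d) - 1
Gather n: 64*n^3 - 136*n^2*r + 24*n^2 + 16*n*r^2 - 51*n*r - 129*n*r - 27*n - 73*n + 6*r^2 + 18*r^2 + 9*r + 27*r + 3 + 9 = 64*n^3 + n^2*(24 - 136*r) + n*(16*r^2 - 180*r - 100) + 24*r^2 + 36*r + 12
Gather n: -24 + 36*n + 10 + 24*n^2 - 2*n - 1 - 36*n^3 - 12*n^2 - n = -36*n^3 + 12*n^2 + 33*n - 15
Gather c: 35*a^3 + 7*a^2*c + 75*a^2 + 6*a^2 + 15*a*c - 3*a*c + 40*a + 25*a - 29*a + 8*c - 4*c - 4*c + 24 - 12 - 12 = 35*a^3 + 81*a^2 + 36*a + c*(7*a^2 + 12*a)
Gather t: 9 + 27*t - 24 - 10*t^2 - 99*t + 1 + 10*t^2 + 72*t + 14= 0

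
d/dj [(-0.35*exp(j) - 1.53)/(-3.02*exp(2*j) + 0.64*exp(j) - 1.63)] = (-1.057*exp(2*j) - 9.2412*exp(j) + 1.5497)*exp(j)/(9.1204*exp(4*j) - 3.8656*exp(3*j) + 10.2548*exp(2*j) - 2.0864*exp(j) + 2.6569)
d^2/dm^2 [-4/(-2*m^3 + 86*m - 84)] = 4*(-3*m*(m^3 - 43*m + 42) + (3*m^2 - 43)^2)/(m^3 - 43*m + 42)^3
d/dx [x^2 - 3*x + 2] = 2*x - 3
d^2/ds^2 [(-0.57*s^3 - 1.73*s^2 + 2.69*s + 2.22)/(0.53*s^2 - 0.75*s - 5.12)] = (4.44089209850063e-16*s^4 - 3.598862*s^3 - 37.55838*s^2 - 51.150444*s - 96.81514)/(0.148877*s^6 - 0.632025*s^5 - 3.420249*s^4 + 11.789325*s^3 + 33.040896*s^2 - 58.9824*s - 134.217728)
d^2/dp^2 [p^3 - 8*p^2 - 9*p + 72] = 6*p - 16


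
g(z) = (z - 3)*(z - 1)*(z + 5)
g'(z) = (z - 3)*(z - 1) + (z - 3)*(z + 5) + (z - 1)*(z + 5)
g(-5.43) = -23.31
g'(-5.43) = 60.59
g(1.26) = -2.83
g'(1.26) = -9.72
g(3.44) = 9.06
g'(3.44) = 25.38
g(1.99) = -6.99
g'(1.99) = -1.14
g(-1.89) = 43.95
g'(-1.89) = -10.06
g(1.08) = -0.93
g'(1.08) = -11.34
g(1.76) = -6.37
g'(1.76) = -4.19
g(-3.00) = 48.00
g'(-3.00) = 4.00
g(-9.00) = -480.00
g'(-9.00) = 208.00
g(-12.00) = -1365.00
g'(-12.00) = 391.00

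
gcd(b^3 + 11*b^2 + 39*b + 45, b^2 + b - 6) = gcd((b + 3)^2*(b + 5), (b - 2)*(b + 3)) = b + 3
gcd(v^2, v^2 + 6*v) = v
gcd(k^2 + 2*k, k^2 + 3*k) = k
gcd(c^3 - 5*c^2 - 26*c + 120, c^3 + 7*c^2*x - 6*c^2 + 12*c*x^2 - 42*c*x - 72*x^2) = c - 6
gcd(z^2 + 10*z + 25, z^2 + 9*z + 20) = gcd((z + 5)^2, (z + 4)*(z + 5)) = z + 5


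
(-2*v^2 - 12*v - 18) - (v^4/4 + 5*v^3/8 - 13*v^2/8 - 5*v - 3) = -v^4/4 - 5*v^3/8 - 3*v^2/8 - 7*v - 15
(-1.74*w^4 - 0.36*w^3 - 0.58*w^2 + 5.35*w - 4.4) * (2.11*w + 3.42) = -3.6714*w^5 - 6.7104*w^4 - 2.455*w^3 + 9.3049*w^2 + 9.013*w - 15.048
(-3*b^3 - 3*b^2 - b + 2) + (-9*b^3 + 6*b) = -12*b^3 - 3*b^2 + 5*b + 2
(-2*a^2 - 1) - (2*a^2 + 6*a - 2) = -4*a^2 - 6*a + 1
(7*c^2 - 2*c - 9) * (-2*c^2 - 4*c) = -14*c^4 - 24*c^3 + 26*c^2 + 36*c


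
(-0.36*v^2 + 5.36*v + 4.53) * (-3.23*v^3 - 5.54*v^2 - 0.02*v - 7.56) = 1.1628*v^5 - 15.3184*v^4 - 44.3191*v^3 - 22.4818*v^2 - 40.6122*v - 34.2468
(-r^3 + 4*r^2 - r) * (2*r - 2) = -2*r^4 + 10*r^3 - 10*r^2 + 2*r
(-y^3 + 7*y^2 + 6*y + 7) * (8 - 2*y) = 2*y^4 - 22*y^3 + 44*y^2 + 34*y + 56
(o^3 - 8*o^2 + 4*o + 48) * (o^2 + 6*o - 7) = o^5 - 2*o^4 - 51*o^3 + 128*o^2 + 260*o - 336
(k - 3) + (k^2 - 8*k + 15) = k^2 - 7*k + 12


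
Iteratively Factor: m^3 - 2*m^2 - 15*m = (m)*(m^2 - 2*m - 15) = m*(m + 3)*(m - 5)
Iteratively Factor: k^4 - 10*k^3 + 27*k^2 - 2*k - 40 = (k - 2)*(k^3 - 8*k^2 + 11*k + 20) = (k - 4)*(k - 2)*(k^2 - 4*k - 5) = (k - 5)*(k - 4)*(k - 2)*(k + 1)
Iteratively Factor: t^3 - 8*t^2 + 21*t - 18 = (t - 3)*(t^2 - 5*t + 6) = (t - 3)^2*(t - 2)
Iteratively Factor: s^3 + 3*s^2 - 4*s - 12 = (s - 2)*(s^2 + 5*s + 6) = (s - 2)*(s + 3)*(s + 2)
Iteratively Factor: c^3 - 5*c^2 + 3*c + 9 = (c + 1)*(c^2 - 6*c + 9) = (c - 3)*(c + 1)*(c - 3)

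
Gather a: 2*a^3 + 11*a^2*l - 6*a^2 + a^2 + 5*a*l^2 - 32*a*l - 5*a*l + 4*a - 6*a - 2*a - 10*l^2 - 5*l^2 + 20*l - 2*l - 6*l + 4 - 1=2*a^3 + a^2*(11*l - 5) + a*(5*l^2 - 37*l - 4) - 15*l^2 + 12*l + 3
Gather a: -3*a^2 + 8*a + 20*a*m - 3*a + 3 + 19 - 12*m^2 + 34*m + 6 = -3*a^2 + a*(20*m + 5) - 12*m^2 + 34*m + 28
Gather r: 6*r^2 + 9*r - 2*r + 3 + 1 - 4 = 6*r^2 + 7*r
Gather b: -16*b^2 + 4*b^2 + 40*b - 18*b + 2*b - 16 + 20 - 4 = -12*b^2 + 24*b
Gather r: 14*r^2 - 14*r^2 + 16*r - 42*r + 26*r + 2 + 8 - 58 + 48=0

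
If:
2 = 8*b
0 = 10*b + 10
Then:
No Solution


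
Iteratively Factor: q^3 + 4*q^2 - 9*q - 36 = (q - 3)*(q^2 + 7*q + 12) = (q - 3)*(q + 4)*(q + 3)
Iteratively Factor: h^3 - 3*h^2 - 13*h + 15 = (h - 1)*(h^2 - 2*h - 15) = (h - 5)*(h - 1)*(h + 3)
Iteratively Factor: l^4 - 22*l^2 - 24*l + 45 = (l - 1)*(l^3 + l^2 - 21*l - 45) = (l - 5)*(l - 1)*(l^2 + 6*l + 9) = (l - 5)*(l - 1)*(l + 3)*(l + 3)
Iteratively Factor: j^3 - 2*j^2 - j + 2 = (j - 1)*(j^2 - j - 2) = (j - 1)*(j + 1)*(j - 2)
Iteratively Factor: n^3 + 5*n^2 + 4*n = (n)*(n^2 + 5*n + 4) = n*(n + 4)*(n + 1)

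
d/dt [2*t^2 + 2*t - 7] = 4*t + 2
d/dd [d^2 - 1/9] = 2*d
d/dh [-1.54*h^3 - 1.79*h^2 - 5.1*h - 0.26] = -4.62*h^2 - 3.58*h - 5.1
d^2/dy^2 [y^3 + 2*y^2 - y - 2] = 6*y + 4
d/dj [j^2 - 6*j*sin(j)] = -6*j*cos(j) + 2*j - 6*sin(j)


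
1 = 1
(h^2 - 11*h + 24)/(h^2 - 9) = (h - 8)/(h + 3)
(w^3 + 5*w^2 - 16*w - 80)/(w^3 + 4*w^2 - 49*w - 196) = (w^2 + w - 20)/(w^2 - 49)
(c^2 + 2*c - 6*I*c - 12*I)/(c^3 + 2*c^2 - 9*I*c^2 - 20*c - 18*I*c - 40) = (c - 6*I)/(c^2 - 9*I*c - 20)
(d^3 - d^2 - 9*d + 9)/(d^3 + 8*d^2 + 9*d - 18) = (d - 3)/(d + 6)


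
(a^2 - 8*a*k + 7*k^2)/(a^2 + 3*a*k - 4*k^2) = (a - 7*k)/(a + 4*k)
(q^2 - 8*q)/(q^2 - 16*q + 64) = q/(q - 8)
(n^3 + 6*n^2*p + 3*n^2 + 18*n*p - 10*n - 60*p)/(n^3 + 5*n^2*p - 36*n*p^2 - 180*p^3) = (-n^2 - 3*n + 10)/(-n^2 + n*p + 30*p^2)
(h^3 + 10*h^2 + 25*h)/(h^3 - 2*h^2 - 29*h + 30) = h*(h + 5)/(h^2 - 7*h + 6)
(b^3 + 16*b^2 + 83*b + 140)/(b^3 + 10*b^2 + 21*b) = (b^2 + 9*b + 20)/(b*(b + 3))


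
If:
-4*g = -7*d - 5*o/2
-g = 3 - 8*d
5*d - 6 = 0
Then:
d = 6/5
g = 33/5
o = 36/5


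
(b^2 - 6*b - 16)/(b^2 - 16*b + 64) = (b + 2)/(b - 8)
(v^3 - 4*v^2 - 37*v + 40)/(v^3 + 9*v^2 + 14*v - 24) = (v^2 - 3*v - 40)/(v^2 + 10*v + 24)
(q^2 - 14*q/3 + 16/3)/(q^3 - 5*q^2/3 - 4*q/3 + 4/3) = (3*q - 8)/(3*q^2 + q - 2)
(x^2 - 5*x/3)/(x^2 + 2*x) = (x - 5/3)/(x + 2)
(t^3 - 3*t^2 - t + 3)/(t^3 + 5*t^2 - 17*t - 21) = (t - 1)/(t + 7)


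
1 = 1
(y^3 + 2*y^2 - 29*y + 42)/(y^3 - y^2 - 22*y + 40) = (y^2 + 4*y - 21)/(y^2 + y - 20)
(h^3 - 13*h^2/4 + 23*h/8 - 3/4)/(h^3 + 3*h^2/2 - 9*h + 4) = (h - 3/4)/(h + 4)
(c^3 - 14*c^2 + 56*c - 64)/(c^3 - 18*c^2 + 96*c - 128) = (c - 4)/(c - 8)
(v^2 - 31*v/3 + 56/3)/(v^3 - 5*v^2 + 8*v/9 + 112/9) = 3*(v - 8)/(3*v^2 - 8*v - 16)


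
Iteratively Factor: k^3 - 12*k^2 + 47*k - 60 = (k - 3)*(k^2 - 9*k + 20) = (k - 5)*(k - 3)*(k - 4)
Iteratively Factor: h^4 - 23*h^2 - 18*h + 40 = (h + 2)*(h^3 - 2*h^2 - 19*h + 20) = (h - 5)*(h + 2)*(h^2 + 3*h - 4) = (h - 5)*(h + 2)*(h + 4)*(h - 1)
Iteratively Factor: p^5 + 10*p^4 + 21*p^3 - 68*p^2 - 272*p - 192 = (p + 4)*(p^4 + 6*p^3 - 3*p^2 - 56*p - 48) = (p + 4)^2*(p^3 + 2*p^2 - 11*p - 12) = (p + 1)*(p + 4)^2*(p^2 + p - 12) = (p + 1)*(p + 4)^3*(p - 3)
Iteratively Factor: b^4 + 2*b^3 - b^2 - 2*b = (b + 1)*(b^3 + b^2 - 2*b) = (b + 1)*(b + 2)*(b^2 - b) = (b - 1)*(b + 1)*(b + 2)*(b)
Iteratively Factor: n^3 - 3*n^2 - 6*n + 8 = (n + 2)*(n^2 - 5*n + 4) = (n - 4)*(n + 2)*(n - 1)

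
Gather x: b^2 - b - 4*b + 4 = b^2 - 5*b + 4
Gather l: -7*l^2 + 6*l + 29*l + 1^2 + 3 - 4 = -7*l^2 + 35*l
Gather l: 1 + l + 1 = l + 2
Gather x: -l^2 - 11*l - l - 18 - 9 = -l^2 - 12*l - 27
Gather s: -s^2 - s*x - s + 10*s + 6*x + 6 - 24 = -s^2 + s*(9 - x) + 6*x - 18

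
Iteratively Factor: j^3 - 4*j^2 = (j)*(j^2 - 4*j) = j^2*(j - 4)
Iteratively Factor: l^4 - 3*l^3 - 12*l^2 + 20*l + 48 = (l + 2)*(l^3 - 5*l^2 - 2*l + 24) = (l - 4)*(l + 2)*(l^2 - l - 6) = (l - 4)*(l - 3)*(l + 2)*(l + 2)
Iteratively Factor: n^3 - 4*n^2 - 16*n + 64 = (n - 4)*(n^2 - 16) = (n - 4)*(n + 4)*(n - 4)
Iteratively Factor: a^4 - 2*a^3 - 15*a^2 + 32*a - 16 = (a - 1)*(a^3 - a^2 - 16*a + 16) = (a - 1)*(a + 4)*(a^2 - 5*a + 4) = (a - 1)^2*(a + 4)*(a - 4)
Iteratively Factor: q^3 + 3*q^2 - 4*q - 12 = (q + 2)*(q^2 + q - 6) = (q + 2)*(q + 3)*(q - 2)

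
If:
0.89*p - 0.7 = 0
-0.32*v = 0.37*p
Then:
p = 0.79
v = -0.91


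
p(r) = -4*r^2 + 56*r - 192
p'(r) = 56 - 8*r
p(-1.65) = -295.29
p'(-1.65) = 69.20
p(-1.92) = -314.27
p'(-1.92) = 71.36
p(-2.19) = -333.82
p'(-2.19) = 73.52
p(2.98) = -60.64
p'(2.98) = 32.16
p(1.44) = -119.65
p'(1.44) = 44.48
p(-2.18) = -333.09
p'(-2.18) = 73.44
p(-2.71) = -373.14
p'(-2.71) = 77.68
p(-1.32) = -272.89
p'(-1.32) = 66.56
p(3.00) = -60.00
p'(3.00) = 32.00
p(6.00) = 0.00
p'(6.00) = 8.00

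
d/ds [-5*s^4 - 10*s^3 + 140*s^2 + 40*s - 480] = -20*s^3 - 30*s^2 + 280*s + 40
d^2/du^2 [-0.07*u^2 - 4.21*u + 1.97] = -0.140000000000000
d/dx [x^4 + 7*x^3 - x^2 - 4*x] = 4*x^3 + 21*x^2 - 2*x - 4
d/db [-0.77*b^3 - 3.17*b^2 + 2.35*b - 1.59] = -2.31*b^2 - 6.34*b + 2.35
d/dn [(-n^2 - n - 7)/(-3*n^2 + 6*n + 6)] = (-n^2 - 6*n + 4)/(n^4 - 4*n^3 + 8*n + 4)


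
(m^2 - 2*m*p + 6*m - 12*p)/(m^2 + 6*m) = (m - 2*p)/m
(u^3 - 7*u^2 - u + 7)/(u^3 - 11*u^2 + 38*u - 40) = (u^3 - 7*u^2 - u + 7)/(u^3 - 11*u^2 + 38*u - 40)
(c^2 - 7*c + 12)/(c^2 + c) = (c^2 - 7*c + 12)/(c*(c + 1))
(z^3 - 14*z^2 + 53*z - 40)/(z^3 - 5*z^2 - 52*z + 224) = (z^2 - 6*z + 5)/(z^2 + 3*z - 28)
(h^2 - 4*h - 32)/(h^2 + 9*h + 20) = (h - 8)/(h + 5)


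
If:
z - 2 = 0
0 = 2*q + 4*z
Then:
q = -4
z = 2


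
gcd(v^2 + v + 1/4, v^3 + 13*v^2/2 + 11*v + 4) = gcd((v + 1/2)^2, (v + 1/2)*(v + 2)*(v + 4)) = v + 1/2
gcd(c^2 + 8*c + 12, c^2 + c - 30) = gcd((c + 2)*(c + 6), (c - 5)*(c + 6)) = c + 6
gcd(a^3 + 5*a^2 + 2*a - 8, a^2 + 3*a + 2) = a + 2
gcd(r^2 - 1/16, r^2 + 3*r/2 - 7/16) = r - 1/4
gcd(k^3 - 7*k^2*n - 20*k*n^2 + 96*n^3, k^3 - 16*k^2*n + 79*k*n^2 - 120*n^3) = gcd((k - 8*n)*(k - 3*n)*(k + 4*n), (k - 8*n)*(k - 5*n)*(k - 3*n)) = k^2 - 11*k*n + 24*n^2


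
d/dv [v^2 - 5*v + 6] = 2*v - 5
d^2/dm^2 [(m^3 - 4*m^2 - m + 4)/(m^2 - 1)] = 0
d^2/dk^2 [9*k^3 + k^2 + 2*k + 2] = 54*k + 2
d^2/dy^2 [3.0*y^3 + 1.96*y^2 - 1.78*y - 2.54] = 18.0*y + 3.92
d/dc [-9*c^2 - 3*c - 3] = -18*c - 3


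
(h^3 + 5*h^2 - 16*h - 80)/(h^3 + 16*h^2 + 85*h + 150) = (h^2 - 16)/(h^2 + 11*h + 30)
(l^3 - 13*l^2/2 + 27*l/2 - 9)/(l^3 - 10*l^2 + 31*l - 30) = (l - 3/2)/(l - 5)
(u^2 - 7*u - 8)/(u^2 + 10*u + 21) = (u^2 - 7*u - 8)/(u^2 + 10*u + 21)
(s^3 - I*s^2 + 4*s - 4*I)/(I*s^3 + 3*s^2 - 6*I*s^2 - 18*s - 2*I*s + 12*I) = (-I*s + 2)/(s - 6)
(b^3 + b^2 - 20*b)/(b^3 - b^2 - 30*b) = (b - 4)/(b - 6)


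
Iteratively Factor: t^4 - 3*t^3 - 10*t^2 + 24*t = (t - 2)*(t^3 - t^2 - 12*t) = (t - 2)*(t + 3)*(t^2 - 4*t) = (t - 4)*(t - 2)*(t + 3)*(t)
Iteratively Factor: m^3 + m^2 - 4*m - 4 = (m + 2)*(m^2 - m - 2) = (m + 1)*(m + 2)*(m - 2)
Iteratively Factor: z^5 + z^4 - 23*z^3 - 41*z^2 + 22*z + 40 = (z + 2)*(z^4 - z^3 - 21*z^2 + z + 20) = (z + 2)*(z + 4)*(z^3 - 5*z^2 - z + 5) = (z + 1)*(z + 2)*(z + 4)*(z^2 - 6*z + 5) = (z - 5)*(z + 1)*(z + 2)*(z + 4)*(z - 1)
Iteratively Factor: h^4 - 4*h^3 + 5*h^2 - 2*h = (h - 1)*(h^3 - 3*h^2 + 2*h) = h*(h - 1)*(h^2 - 3*h + 2) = h*(h - 1)^2*(h - 2)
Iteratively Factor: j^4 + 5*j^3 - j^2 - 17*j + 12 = (j - 1)*(j^3 + 6*j^2 + 5*j - 12) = (j - 1)*(j + 3)*(j^2 + 3*j - 4) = (j - 1)^2*(j + 3)*(j + 4)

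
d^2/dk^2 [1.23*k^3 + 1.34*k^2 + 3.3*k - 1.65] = 7.38*k + 2.68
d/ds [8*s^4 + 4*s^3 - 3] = s^2*(32*s + 12)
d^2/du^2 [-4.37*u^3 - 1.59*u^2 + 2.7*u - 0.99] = -26.22*u - 3.18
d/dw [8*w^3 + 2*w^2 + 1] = 4*w*(6*w + 1)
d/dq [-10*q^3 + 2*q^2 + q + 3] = -30*q^2 + 4*q + 1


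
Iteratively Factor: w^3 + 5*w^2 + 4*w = (w + 4)*(w^2 + w) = w*(w + 4)*(w + 1)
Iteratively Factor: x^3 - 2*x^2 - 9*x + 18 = (x + 3)*(x^2 - 5*x + 6) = (x - 2)*(x + 3)*(x - 3)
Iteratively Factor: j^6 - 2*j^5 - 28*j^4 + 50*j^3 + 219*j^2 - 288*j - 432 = (j + 3)*(j^5 - 5*j^4 - 13*j^3 + 89*j^2 - 48*j - 144) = (j - 3)*(j + 3)*(j^4 - 2*j^3 - 19*j^2 + 32*j + 48) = (j - 3)*(j + 3)*(j + 4)*(j^3 - 6*j^2 + 5*j + 12) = (j - 3)*(j + 1)*(j + 3)*(j + 4)*(j^2 - 7*j + 12) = (j - 4)*(j - 3)*(j + 1)*(j + 3)*(j + 4)*(j - 3)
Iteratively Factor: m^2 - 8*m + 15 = (m - 5)*(m - 3)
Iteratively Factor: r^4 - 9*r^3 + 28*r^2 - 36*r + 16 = (r - 1)*(r^3 - 8*r^2 + 20*r - 16) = (r - 2)*(r - 1)*(r^2 - 6*r + 8) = (r - 2)^2*(r - 1)*(r - 4)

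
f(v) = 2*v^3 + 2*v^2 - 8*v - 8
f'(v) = 6*v^2 + 4*v - 8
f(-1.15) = 0.80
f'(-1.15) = -4.66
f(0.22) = -9.64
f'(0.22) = -6.83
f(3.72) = 92.87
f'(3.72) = 89.91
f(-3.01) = -20.34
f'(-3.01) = 34.32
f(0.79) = -12.09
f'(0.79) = -1.10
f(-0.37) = -4.87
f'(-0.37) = -8.66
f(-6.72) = -470.85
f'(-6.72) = 236.07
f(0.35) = -10.47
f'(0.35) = -5.86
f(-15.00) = -6188.00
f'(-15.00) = 1282.00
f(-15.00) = -6188.00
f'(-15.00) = 1282.00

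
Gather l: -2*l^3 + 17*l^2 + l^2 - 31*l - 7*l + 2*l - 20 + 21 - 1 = -2*l^3 + 18*l^2 - 36*l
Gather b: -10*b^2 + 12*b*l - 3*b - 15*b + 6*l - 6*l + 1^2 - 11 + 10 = -10*b^2 + b*(12*l - 18)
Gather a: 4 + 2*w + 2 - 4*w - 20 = -2*w - 14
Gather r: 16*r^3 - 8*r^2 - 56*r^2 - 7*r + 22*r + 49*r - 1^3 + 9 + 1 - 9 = 16*r^3 - 64*r^2 + 64*r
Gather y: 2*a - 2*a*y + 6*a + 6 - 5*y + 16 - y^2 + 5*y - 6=-2*a*y + 8*a - y^2 + 16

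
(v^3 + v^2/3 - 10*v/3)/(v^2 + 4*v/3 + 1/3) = v*(3*v^2 + v - 10)/(3*v^2 + 4*v + 1)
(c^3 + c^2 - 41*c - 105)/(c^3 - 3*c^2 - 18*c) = (c^2 - 2*c - 35)/(c*(c - 6))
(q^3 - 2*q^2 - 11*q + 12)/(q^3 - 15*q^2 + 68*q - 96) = (q^2 + 2*q - 3)/(q^2 - 11*q + 24)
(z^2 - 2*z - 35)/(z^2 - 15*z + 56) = (z + 5)/(z - 8)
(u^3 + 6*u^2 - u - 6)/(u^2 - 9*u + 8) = (u^2 + 7*u + 6)/(u - 8)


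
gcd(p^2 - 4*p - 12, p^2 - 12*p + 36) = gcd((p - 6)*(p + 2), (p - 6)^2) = p - 6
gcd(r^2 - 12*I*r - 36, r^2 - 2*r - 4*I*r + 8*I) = 1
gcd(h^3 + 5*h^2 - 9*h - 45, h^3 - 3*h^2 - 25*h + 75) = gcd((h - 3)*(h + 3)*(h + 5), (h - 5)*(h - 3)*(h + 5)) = h^2 + 2*h - 15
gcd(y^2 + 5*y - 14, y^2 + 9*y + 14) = y + 7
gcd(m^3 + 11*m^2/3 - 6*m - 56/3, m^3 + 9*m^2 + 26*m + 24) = m^2 + 6*m + 8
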